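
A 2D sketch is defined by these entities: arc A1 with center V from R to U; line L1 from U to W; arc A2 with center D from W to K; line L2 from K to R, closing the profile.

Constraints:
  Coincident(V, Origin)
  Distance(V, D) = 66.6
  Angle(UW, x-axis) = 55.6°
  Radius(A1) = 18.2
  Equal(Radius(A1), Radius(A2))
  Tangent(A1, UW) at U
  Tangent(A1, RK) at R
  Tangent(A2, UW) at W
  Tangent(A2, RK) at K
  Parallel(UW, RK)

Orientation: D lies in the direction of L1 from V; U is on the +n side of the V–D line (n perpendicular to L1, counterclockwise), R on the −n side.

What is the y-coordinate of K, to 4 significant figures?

44.67

Tangency of A1 to both parallel lines with radius 18.2 puts U and R at V ± 18.2·n: U = (-15.02, 10.28), R = (15.02, -10.28). Equal radii place W and K the same way about D: W = D + 18.2·n = (22.61, 65.23), K = D − 18.2·n = (52.64, 44.67). So K.y = 44.67.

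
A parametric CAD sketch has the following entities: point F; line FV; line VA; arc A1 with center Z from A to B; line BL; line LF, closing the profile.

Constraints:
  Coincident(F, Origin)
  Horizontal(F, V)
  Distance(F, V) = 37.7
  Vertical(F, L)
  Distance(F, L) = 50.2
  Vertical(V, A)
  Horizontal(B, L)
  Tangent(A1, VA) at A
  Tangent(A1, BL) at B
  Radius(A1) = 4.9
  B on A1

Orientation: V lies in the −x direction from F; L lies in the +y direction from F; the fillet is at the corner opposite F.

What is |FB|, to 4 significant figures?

59.97

F is at the origin; FV is horizontal with |FV| = 37.7 and V on the −x side, so V = (-37.70, 0.000). F and L share the same x with |FL| = 50.2 and L on the +y side, so L = (0.000, 50.20). The virtual corner opposite F is at (-37.70, 50.20). Since A1 is tangent to VA there, ZA ⟂ VA and A1 meets BL tangentially, so ZB is at right angles to BL, with radius 4.9, so the center Z sits 4.9 in from both sides at Z = (-32.80, 45.30). That places the tangent points at A = (-37.70, 45.30) on VA and B = (-32.80, 50.20) on BL. Then |FB| = |B − F| = 59.97.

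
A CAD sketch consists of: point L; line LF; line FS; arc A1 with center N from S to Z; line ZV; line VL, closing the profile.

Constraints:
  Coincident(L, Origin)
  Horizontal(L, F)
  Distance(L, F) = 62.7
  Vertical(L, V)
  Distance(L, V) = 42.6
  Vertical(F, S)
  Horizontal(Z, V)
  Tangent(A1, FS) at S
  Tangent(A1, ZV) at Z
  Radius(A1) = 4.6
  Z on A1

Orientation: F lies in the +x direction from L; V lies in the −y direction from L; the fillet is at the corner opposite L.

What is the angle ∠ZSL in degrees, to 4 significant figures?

76.22°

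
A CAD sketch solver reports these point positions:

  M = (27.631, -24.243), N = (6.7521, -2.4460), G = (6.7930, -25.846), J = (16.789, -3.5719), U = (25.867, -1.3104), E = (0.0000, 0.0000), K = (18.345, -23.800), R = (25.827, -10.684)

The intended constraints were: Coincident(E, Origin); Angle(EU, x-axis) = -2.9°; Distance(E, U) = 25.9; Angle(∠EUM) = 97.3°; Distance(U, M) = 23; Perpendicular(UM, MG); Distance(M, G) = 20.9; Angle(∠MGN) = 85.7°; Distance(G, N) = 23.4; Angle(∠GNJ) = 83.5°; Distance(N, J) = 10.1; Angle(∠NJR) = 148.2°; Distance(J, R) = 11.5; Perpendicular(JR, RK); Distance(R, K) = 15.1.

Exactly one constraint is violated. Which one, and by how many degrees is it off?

Perpendicular(JR, RK) — off by 8.50°.

E = (0.00, 0.00) ✓; EU at -2.900° ✓; |EU| = 25.90 ✓; ∠EUM = 97.30° ✓; |UM| = 23.00 ✓; ∠(UM, MG) = 90.00° ✓; |MG| = 20.90 ✓; ∠MGN = 85.70° ✓; |GN| = 23.40 ✓; ∠GNJ = 83.50° ✓; |NJ| = 10.10 ✓; ∠NJR = 148.2° ✓; |JR| = 11.50 ✓; ∠(JR, RK) = 81.50° ✗; |RK| = 15.10 ✓.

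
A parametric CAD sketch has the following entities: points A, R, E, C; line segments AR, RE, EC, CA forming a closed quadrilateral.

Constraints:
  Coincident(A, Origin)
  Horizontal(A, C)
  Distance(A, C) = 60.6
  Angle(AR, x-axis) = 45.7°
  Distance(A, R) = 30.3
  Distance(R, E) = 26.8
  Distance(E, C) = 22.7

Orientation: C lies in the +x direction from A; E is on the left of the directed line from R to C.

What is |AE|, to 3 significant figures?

51.3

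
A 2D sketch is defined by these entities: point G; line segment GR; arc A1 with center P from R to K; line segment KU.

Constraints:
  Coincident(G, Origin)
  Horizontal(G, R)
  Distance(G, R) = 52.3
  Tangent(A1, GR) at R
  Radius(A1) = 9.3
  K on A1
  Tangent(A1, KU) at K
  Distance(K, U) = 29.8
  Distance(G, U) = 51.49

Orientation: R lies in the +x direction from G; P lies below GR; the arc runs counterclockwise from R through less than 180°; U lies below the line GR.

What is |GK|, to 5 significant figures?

43.835

Checks: |PK| = 9.300 ✓; ∠(PK, KU) = 90.00° ✓; |KU| = 29.80 ✓; |GU| = 51.49 ✓.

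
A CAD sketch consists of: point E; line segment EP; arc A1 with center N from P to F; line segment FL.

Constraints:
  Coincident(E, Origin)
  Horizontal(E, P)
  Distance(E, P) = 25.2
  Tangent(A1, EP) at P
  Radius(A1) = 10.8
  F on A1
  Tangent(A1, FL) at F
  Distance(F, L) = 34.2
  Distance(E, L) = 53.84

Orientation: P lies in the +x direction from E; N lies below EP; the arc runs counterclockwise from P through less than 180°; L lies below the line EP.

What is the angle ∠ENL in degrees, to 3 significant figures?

116°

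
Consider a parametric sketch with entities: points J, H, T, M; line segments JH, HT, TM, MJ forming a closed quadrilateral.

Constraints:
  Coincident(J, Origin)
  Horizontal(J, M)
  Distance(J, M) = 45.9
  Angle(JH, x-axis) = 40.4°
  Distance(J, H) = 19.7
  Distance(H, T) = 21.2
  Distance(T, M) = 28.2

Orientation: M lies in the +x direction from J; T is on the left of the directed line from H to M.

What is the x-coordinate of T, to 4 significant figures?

32.46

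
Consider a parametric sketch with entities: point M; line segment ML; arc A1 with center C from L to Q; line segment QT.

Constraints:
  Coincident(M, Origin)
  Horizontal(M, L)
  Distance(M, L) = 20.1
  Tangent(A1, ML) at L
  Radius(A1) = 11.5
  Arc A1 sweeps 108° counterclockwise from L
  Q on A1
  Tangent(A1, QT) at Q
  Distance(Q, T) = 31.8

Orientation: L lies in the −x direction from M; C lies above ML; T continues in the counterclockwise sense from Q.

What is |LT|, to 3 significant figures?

45.3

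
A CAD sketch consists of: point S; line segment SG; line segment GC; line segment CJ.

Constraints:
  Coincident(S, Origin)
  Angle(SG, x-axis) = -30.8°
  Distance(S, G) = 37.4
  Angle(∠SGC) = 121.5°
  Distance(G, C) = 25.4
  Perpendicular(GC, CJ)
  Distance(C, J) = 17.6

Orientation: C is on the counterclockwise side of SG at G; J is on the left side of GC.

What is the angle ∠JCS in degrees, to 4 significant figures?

54.64°

S is at the origin; SG runs at -30.8° with length 37.4, so G = 37.4·(cos -30.8°, sin -30.8°) = (32.13, -19.15). ∠SGC = 121.5°, so GC runs at -30.8° + (180° − 121.5°) = 27.70° from the x-axis; with |GC| = 25.4, C = G + 25.4·(cos 27.70°, sin 27.70°) = (54.61, -7.343). GC ⟂ CJ; with |CJ| = 17.6 on the left of GC, J = C + 17.6·(-0.4648, 0.8854) = (46.43, 8.240). Then cos ∠JCS = CJ·CS / (|CJ||CS|), giving 54.64°.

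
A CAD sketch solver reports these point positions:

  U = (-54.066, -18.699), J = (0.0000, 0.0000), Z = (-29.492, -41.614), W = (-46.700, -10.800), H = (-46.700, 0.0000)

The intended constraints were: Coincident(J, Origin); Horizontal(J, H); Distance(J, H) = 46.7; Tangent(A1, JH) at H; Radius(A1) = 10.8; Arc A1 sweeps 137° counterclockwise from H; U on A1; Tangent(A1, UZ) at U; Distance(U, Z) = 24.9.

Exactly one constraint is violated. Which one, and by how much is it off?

Distance(U, Z) = 24.9 — off by 8.70.

J = (0.00, 0.00) ✓; J.y = 0.00, H.y = 0.00 ✓; |JH| = 46.70 ✓; ∠(WH, HJ) = 90.00° ✓; |WH| = 10.80 ✓; bearing(W→U) − bearing(W→H) = 137.0° ✓; |WU| = 10.80 ✓; ∠(WU, UZ) = 90.00° ✓; |UZ| = 33.60 ✗.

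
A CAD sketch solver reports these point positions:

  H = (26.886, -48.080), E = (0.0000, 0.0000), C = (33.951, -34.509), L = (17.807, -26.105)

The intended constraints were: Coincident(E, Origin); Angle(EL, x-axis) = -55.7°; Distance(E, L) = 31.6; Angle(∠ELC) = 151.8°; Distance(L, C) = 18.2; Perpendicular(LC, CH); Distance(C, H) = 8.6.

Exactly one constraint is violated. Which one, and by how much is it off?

Distance(C, H) = 8.6 — off by 6.70.

E = (0.00, 0.00) ✓; EL at -55.70° ✓; |EL| = 31.60 ✓; ∠ELC = 151.8° ✓; |LC| = 18.20 ✓; ∠(LC, CH) = 90.00° ✓; |CH| = 15.30 ✗.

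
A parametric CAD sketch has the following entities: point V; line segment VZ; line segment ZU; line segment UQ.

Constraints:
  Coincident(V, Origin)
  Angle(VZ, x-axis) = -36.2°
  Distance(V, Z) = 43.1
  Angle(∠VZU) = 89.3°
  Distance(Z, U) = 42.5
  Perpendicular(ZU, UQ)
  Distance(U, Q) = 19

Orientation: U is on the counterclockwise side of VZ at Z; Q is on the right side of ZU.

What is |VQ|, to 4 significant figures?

74.95

∠VZU = 89.3°, so ZU runs at -36.2° + (180° − 89.3°) = 54.50° from the x-axis; with |ZU| = 42.5, U = Z + 42.5·(cos 54.50°, sin 54.50°) = (59.46, 9.145). ZU ⟂ UQ; with |UQ| = 19.0 on the right of ZU, Q = U + 19.0·(0.8141, -0.5807) = (74.93, -1.889). Then |VQ| = |Q − V| = 74.95.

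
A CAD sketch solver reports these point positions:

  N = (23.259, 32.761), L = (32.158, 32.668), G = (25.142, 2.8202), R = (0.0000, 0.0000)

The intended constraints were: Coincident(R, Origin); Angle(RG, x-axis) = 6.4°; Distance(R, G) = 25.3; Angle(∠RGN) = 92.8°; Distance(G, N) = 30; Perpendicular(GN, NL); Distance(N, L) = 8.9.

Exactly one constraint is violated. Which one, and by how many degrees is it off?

Perpendicular(GN, NL) — off by 4.20°.

R = (0.00, 0.00) ✓; RG at 6.400° ✓; |RG| = 25.30 ✓; ∠RGN = 92.80° ✓; |GN| = 30.00 ✓; ∠(GN, NL) = 94.20° ✗; |NL| = 8.899 ✓.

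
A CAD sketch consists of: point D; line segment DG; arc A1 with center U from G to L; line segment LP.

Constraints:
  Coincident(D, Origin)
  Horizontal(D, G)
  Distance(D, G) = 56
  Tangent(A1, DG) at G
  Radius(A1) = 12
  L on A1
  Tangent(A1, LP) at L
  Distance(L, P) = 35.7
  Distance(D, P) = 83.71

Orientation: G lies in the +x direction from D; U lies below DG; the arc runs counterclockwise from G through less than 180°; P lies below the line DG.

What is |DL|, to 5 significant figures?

50.575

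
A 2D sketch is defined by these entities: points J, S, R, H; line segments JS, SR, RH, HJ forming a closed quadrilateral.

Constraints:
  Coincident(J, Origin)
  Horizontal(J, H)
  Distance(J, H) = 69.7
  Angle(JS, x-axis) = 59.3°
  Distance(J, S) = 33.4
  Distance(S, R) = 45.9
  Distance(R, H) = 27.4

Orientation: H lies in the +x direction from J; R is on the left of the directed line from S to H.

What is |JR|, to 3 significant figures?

68.3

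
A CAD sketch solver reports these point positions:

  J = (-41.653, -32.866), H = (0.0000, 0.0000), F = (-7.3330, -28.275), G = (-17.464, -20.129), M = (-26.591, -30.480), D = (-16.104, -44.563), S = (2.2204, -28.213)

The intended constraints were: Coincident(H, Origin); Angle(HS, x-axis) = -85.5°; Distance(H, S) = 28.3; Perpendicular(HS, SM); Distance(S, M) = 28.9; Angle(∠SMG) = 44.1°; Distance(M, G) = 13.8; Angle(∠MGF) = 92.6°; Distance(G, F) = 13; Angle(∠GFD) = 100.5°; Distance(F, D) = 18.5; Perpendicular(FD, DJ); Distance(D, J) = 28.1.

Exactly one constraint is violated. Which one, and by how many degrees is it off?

Perpendicular(FD, DJ) — off by 3.70°.

H = (0.00, 0.00) ✓; HS at -85.50° ✓; |HS| = 28.30 ✓; ∠(HS, SM) = 90.00° ✓; |SM| = 28.90 ✓; ∠SMG = 44.10° ✓; |MG| = 13.80 ✓; ∠MGF = 92.60° ✓; |GF| = 13.00 ✓; ∠GFD = 100.5° ✓; |FD| = 18.50 ✓; ∠(FD, DJ) = 86.30° ✗; |DJ| = 28.10 ✓.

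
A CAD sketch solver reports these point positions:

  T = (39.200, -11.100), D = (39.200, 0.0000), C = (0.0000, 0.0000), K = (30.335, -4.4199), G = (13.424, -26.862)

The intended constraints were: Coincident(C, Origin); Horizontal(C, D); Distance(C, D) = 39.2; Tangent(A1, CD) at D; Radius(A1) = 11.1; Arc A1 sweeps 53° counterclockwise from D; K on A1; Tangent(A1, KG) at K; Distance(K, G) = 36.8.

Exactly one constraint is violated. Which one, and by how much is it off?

Distance(K, G) = 36.8 — off by 8.70.

C = (0.00, 0.00) ✓; C.y = 0.00, D.y = 0.00 ✓; |CD| = 39.20 ✓; ∠(TD, DC) = 90.00° ✓; |TD| = 11.10 ✓; bearing(T→K) − bearing(T→D) = 53.00° ✓; |TK| = 11.10 ✓; ∠(TK, KG) = 90.00° ✓; |KG| = 28.10 ✗.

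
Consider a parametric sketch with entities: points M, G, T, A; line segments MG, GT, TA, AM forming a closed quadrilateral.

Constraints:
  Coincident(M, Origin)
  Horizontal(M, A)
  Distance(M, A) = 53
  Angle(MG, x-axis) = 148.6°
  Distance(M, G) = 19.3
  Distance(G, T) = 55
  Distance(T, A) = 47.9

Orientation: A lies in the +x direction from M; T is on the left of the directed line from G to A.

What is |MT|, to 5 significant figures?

50.354

M is at the origin; MA is horizontal with |MA| = 53.0 and A in +x, so A = (53.0, 0). MG runs at 148.6° with |MG| = 19.3, so G = (-16.474, 10.055). T is determined by |GT| = 55.0 and |TA| = 47.9 together: it lies at the intersection of circle(G, 55.0) and circle(A, 47.9). With |GA| = 70.197, the foot of the radical line on GA is 40.303 from G and the perpendicular offset is √(55.0² − 40.303²) = 37.426. Taking the left-of-GA solution: T = (28.775, 41.322).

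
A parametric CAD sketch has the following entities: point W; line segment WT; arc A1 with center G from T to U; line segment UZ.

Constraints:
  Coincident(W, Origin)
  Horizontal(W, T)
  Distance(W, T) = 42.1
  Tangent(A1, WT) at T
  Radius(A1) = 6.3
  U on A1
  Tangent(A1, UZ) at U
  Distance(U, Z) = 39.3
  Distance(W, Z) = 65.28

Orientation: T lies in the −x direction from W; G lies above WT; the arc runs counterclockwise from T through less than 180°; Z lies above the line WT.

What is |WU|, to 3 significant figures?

36.9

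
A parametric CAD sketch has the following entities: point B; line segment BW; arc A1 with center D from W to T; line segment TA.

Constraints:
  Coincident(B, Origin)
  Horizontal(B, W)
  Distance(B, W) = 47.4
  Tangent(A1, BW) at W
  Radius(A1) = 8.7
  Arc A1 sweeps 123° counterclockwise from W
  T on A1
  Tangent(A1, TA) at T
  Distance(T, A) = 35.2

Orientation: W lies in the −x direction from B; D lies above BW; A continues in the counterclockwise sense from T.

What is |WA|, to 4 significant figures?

44.57

B is at the origin; B and W share the same y with |BW| = 47.4 and W on the −x side, so W = (-47.40, 0.000). A1 meets BW tangentially, so DW is at right angles to BW, so D = W + (0, 8.7) = (-47.40, 8.700). On A1, W sits at bearing -90° from D; a 123° counterclockwise sweep puts T at bearing 33°, so T = D + 8.7·(cos 33°, sin 33°) = (-40.10, 13.44). A1 meets TA tangentially, so DT is at right angles to TA, so TA runs along (−sin 33°, cos 33°); with |TA| = 35.2, A = (-59.27, 42.96). Then |WA| = |A − W| = 44.57.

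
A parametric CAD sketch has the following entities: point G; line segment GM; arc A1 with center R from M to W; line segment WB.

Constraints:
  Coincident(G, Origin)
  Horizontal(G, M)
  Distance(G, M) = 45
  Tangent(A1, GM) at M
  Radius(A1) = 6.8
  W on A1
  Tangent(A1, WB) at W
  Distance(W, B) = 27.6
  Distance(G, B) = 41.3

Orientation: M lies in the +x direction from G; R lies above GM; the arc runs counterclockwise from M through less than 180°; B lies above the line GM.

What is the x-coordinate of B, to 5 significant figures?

28.467

Checks: |RW| = 6.800 ✓; ∠(RW, WB) = 90.00° ✓; |WB| = 27.60 ✓; |GB| = 41.30 ✓.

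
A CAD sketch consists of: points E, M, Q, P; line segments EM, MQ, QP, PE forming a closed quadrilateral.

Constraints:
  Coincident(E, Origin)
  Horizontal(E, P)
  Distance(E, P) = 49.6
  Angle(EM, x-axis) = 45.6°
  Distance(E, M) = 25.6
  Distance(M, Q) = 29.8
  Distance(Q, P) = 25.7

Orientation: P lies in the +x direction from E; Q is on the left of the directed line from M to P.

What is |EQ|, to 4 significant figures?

53.33

E is at the origin; E and P share the same y with |EP| = 49.6 and P in +x, so P = (49.6, 0). EM runs at 45.6° with |EM| = 25.6, so M = (17.91, 18.29). Q is determined by |MQ| = 29.8 and |QP| = 25.7 together: it lies at the intersection of circle(M, 29.8) and circle(P, 25.7). With |MP| = 36.59, the foot of the radical line on MP is 21.40 from M and the perpendicular offset is √(29.8² − 21.40²) = 20.73. Taking the left-of-MP solution: Q = (46.81, 25.55).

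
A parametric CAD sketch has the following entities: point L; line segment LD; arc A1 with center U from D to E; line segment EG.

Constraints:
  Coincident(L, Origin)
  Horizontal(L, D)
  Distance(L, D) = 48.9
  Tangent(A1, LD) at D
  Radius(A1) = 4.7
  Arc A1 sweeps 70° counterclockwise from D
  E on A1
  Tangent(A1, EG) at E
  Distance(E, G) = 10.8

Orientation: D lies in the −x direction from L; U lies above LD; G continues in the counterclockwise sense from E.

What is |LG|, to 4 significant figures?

42.88

L is at the origin; LD is horizontal with |LD| = 48.9 and D on the −x side, so D = (-48.90, 0.000). A1 meets LD tangentially, so UD is at right angles to LD, so U = D + (0, 4.7) = (-48.90, 4.700). On A1, D sits at bearing -90° from U; a 70° counterclockwise sweep puts E at bearing -20°, so E = U + 4.7·(cos -20°, sin -20°) = (-44.48, 3.093). Since A1 is tangent to EG there, UE ⟂ EG, so EG runs along (−sin -20°, cos -20°); with |EG| = 10.8, G = (-40.79, 13.24). Then |LG| = |G − L| = 42.88.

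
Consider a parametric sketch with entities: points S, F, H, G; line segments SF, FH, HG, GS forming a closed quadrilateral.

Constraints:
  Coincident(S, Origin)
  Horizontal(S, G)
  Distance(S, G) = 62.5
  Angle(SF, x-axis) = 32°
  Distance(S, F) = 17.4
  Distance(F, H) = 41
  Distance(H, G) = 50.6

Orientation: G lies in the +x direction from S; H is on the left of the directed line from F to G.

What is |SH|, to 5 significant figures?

57.225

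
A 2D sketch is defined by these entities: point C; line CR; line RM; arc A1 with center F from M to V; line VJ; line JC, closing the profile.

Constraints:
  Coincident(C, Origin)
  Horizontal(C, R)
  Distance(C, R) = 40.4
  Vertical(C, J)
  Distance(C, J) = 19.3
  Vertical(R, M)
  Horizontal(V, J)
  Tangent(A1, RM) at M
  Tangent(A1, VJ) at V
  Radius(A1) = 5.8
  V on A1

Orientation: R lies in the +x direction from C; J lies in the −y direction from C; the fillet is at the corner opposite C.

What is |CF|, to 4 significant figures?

37.14

CJ is vertical with |CJ| = 19.3 and J on the −y side, so J = (0.000, -19.30). The virtual corner opposite C is at (40.40, -19.30). A1 meets RM tangentially, so FM is at right angles to RM and the tangent condition forces FV to be normal to VJ, with radius 5.8, so the center F sits 5.8 in from both sides at F = (34.60, -13.50). Then |CF| = |F − C| = 37.14.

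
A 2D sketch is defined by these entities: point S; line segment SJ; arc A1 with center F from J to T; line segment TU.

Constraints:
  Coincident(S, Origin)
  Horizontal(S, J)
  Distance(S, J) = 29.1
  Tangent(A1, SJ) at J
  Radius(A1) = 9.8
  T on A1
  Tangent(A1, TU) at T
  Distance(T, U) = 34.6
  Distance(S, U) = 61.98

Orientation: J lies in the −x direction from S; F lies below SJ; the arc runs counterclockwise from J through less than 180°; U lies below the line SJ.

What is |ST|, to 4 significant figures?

39.44

S is at the origin; S and J share the same y with |SJ| = 29.1 and J on the −x side, so J = (-29.10, 0.000). The tangent condition forces FJ to be normal to SJ, so F = J + (0, -9.8) = (-29.10, -9.800). Since FT ⟂ TU (tangency), |FU| = √(9.8² + 34.6²) = 35.96 regardless of where T sits on A1. So U lies on both circle(S, 61.98) and circle(F, 35.96); the below-SJ intersection is U = (-45.99, -41.55). T is the foot of the tangent from U: T = (-38.68, -7.728).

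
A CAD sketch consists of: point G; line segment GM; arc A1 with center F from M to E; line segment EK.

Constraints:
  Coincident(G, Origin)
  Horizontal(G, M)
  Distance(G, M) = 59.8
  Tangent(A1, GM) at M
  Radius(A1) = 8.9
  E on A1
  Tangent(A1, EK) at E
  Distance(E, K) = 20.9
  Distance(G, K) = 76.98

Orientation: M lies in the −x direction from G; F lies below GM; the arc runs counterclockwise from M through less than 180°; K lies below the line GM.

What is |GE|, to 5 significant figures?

69.033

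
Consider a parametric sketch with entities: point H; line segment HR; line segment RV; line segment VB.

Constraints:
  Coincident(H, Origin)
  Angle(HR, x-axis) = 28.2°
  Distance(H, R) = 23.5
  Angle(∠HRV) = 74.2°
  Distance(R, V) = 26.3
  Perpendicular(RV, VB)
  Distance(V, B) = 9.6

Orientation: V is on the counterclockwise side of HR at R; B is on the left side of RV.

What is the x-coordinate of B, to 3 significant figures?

-4.46

H is at the origin; HR runs at 28.2° with length 23.5, so R = 23.5·(cos 28.2°, sin 28.2°) = (20.7, 11.1). ∠HRV = 74.2°, so RV runs at 28.2° + (180° − 74.2°) = 134° from the x-axis; with |RV| = 26.3, V = R + 26.3·(cos 134°, sin 134°) = (2.44, 30.0). RV is perpendicular to VB; with |VB| = 9.6 on the left of RV, B = V + 9.6·(-0.719, -0.695) = (-4.46, 23.4). So B.x = -4.46.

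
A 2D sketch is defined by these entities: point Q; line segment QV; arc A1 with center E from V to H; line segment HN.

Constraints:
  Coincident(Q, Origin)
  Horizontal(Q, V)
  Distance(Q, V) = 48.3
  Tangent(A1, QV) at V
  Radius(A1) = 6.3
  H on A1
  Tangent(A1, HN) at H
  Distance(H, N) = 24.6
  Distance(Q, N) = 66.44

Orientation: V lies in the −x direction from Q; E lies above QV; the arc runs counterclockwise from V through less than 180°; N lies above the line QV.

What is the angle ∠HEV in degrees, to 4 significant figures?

131.3°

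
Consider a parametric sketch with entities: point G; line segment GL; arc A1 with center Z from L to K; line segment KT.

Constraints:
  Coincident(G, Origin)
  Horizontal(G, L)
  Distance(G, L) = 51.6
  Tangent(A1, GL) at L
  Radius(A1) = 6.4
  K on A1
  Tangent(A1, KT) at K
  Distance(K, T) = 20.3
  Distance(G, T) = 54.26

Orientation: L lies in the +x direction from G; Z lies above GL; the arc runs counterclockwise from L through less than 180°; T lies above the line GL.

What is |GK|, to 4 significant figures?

57.94

G is at the origin; GL is horizontal with |GL| = 51.6 and L on the +x side, so L = (51.60, 0.000). A1 meets GL tangentially, so ZL is at right angles to GL, so Z = L + (0, 6.4) = (51.60, 6.400). Since ZK ⟂ KT (tangency), |ZT| = √(6.4² + 20.3²) = 21.28 regardless of where K sits on A1. So T lies on both circle(G, 54.26) and circle(Z, 21.28); the above-GL intersection is T = (46.97, 27.17). K is the foot of the tangent from T: K = (57.14, 9.607).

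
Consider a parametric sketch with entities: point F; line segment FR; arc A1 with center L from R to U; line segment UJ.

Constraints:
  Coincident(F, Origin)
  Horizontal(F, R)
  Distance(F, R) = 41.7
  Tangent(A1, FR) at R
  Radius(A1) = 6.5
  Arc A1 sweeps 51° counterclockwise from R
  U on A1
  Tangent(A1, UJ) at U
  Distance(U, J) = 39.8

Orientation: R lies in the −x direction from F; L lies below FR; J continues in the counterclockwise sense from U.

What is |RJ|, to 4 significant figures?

44.92

F is at the origin; F and R share the same y with |FR| = 41.7 and R on the −x side, so R = (-41.70, 0.000). Tangency of A1 to FR means the radius LR is perpendicular to FR, so L = R + (0, -6.5) = (-41.70, -6.500). On A1, R sits at bearing 90° from L; a 51° counterclockwise sweep puts U at bearing 141°, so U = L + 6.5·(cos 141°, sin 141°) = (-46.75, -2.409). A1 meets UJ tangentially, so LU is at right angles to UJ, so UJ runs along (−sin 141°, cos 141°); with |UJ| = 39.8, J = (-71.80, -33.34). Then |RJ| = |J − R| = 44.92.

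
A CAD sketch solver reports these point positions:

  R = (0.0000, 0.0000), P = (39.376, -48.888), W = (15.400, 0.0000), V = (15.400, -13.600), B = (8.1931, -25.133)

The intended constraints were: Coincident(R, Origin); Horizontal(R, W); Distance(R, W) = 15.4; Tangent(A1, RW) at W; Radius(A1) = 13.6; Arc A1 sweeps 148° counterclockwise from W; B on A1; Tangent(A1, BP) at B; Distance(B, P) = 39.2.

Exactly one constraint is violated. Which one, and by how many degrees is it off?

Tangent(A1, BP) at B — off by 5.30°.

R = (0.00, 0.00) ✓; R.y = 0.00, W.y = 0.00 ✓; |RW| = 15.40 ✓; ∠(VW, WR) = 90.00° ✓; |VW| = 13.60 ✓; bearing(V→B) − bearing(V→W) = 148.0° ✓; |VB| = 13.60 ✓; ∠(VB, BP) = 95.30° ✗; |BP| = 39.20 ✓.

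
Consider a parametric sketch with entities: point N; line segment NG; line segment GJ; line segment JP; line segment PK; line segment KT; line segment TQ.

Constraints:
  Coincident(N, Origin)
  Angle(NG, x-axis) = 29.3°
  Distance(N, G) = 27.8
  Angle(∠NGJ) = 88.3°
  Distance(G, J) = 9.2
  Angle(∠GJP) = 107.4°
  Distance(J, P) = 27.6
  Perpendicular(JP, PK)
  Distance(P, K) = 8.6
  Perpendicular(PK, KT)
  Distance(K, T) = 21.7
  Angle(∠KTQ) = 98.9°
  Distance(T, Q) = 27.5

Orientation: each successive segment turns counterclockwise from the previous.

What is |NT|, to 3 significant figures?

19.7

JP is perpendicular to PK, so PK runs at -76.4°; with |PK| = 8.6, K = (-5.30, 6.64). PK is perpendicular to KT, so KT runs at 13.6°; with |KT| = 21.7, T = (15.8, 11.7). Then |NT| = |T − N| = 19.7.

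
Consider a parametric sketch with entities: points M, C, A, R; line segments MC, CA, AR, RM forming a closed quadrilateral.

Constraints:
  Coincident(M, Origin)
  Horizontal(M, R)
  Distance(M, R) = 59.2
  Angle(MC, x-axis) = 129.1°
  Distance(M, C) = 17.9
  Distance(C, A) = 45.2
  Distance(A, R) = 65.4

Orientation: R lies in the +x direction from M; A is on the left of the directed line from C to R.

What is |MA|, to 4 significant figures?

52.21

Checks: MC at 129.1° ✓; |CA| = 45.20 ✓; |AR| = 65.40 ✓.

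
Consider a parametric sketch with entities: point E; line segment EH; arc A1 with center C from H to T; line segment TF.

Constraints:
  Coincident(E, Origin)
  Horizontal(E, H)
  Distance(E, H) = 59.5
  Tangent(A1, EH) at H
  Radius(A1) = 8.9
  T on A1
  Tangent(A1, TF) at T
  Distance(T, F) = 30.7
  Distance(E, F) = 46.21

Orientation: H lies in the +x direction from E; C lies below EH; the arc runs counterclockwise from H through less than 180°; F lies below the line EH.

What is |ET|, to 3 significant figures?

52.2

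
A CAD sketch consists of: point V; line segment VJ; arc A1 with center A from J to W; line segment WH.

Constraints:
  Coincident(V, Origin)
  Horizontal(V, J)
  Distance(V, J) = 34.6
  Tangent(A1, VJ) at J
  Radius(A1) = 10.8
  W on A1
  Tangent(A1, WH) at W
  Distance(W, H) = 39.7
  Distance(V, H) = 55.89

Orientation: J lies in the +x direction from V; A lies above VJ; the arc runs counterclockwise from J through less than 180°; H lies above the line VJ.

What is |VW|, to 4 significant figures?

46.83

Checks: V.y = 0.00, J.y = 0.00 ✓; |AW| = 10.80 ✓; ∠(AW, WH) = 90.00° ✓; |WH| = 39.70 ✓; |VH| = 55.89 ✓.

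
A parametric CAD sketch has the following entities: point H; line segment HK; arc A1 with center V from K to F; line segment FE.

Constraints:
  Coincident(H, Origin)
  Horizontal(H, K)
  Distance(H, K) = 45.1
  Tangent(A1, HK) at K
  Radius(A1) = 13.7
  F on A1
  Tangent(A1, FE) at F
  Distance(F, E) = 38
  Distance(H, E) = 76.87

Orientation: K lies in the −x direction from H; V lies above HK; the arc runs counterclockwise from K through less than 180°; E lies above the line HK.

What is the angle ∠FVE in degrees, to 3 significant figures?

70.2°

H is at the origin; H and K share the same y with |HK| = 45.1 and K on the −x side, so K = (-45.1, 0.00). A1 meets HK tangentially, so VK is at right angles to HK, so V = K + (0, 13.7) = (-45.1, 13.7). Since VF ⟂ FE (tangency), |VE| = √(13.7² + 38.0²) = 40.4 regardless of where F sits on A1. So E lies on both circle(H, 76.87) and circle(V, 40.4); the above-HK intersection is E = (-56.1, 52.6). F is the foot of the tangent from E: F = (-34.0, 21.7).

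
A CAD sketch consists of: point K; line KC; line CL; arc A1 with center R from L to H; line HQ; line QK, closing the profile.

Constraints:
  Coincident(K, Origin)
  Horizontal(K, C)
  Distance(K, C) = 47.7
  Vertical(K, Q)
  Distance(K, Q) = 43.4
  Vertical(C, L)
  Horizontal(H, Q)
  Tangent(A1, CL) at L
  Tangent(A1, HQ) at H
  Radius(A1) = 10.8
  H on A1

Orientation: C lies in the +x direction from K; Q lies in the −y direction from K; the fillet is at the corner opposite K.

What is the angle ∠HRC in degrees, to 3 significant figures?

162°

K is at the origin; K and C share the same y with |KC| = 47.7 and C on the +x side, so C = (47.7, 0.00). K and Q share the same x with |KQ| = 43.4 and Q on the −y side, so Q = (0.00, -43.4). The virtual corner opposite K is at (47.7, -43.4). A1 meets CL tangentially, so RL is at right angles to CL and A1 meets HQ tangentially, so RH is at right angles to HQ, with radius 10.8, so the center R sits 10.8 in from both sides at R = (36.9, -32.6). That places the tangent points at L = (47.7, -32.6) on CL and H = (36.9, -43.4) on HQ. Then cos ∠HRC = RH·RC / (|RH||RC|), giving 162°.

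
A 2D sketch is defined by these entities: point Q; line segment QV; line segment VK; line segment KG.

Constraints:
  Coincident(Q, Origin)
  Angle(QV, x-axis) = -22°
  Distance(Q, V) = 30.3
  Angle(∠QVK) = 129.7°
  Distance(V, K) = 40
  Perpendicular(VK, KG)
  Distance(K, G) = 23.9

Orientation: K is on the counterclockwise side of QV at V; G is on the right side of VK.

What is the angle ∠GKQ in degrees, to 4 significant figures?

111.4°

Q is at the origin; QV runs at -22.0° with length 30.3, so V = 30.3·(cos -22.0°, sin -22.0°) = (28.09, -11.35). ∠QVK = 129.7°, so VK runs at -22.0° + (180° − 129.7°) = 28.30° from the x-axis; with |VK| = 40.0, K = V + 40.0·(cos 28.30°, sin 28.30°) = (63.31, 7.613). VK is perpendicular to KG; with |KG| = 23.9 on the right of VK, G = K + 23.9·(0.4741, -0.8805) = (74.64, -13.43). Then cos ∠GKQ = KG·KQ / (|KG||KQ|), giving 111.4°.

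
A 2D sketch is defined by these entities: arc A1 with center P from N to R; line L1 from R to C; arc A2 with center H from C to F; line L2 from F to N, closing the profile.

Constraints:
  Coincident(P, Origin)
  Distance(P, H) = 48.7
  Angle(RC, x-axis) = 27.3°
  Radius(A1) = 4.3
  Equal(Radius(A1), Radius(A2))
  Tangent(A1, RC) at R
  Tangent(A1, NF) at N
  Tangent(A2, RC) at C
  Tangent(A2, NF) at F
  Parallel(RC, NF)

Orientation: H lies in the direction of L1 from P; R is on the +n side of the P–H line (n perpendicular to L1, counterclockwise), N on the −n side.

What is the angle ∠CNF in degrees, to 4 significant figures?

10.01°

The slot axis is L1's direction at 27.3°, so u = (cos 27.3°, sin 27.3°) = (0.8886, 0.4586) and n = (−sin 27.3°, cos 27.3°) = (-0.4586, 0.8886). P is at the origin and H lies 48.7 along u from P, so H = 48.7·u = (43.28, 22.34). Tangency of A1 to both parallel lines with radius 4.3 puts R and N at P ± 4.3·n: R = (-1.972, 3.821), N = (1.972, -3.821). Equal radii place C and F the same way about H: C = H + 4.3·n = (41.30, 26.16), F = H − 4.3·n = (45.25, 18.52). Then cos ∠CNF = NC·NF / (|NC||NF|), giving 10.01°.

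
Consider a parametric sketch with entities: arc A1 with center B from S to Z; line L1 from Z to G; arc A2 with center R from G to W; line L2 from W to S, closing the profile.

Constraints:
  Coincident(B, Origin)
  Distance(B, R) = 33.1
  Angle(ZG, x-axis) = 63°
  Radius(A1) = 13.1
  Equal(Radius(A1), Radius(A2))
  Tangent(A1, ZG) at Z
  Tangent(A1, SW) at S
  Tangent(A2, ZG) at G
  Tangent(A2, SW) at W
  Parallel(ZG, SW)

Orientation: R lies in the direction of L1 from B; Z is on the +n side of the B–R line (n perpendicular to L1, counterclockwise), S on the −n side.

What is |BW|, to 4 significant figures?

35.60

Tangency of A1 to both parallel lines with radius 13.1 puts Z and S at B ± 13.1·n: Z = (-11.67, 5.947), S = (11.67, -5.947). Equal radii place G and W the same way about R: G = R + 13.1·n = (3.355, 35.44), W = R − 13.1·n = (26.70, 23.55). Then |BW| = |W − B| = 35.60.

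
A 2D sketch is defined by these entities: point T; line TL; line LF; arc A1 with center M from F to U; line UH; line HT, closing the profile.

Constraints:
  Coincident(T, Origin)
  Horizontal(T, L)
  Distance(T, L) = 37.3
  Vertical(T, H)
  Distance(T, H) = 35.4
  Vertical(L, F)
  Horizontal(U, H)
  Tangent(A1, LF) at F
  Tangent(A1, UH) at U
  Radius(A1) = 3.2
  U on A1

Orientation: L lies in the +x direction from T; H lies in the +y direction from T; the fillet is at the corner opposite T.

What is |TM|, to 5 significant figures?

46.900

T and H share the same x with |TH| = 35.4 and H on the +y side, so H = (0.0000, 35.400). The virtual corner opposite T is at (37.300, 35.400). A1 meets LF tangentially, so MF is at right angles to LF and tangency of A1 to UH means the radius MU is perpendicular to UH, with radius 3.2, so the center M sits 3.2 in from both sides at M = (34.100, 32.200). Then |TM| = |M − T| = 46.900.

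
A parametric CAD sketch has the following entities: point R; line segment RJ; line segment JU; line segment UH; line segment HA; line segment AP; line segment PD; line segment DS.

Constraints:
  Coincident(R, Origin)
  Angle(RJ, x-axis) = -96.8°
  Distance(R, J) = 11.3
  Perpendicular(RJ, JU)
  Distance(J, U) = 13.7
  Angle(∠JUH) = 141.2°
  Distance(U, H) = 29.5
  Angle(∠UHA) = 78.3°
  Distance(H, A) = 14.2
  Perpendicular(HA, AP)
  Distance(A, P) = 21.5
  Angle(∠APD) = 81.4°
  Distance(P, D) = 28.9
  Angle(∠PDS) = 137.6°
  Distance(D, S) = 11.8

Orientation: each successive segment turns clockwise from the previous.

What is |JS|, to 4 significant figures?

48.44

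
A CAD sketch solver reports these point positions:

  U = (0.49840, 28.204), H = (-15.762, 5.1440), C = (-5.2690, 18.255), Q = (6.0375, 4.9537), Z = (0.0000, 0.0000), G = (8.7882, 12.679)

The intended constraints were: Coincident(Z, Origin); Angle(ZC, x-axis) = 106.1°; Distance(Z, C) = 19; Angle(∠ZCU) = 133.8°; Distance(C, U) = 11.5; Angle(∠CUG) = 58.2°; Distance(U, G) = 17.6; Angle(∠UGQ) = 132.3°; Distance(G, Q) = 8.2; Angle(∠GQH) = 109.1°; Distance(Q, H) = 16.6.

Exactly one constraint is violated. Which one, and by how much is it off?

Distance(Q, H) = 16.6 — off by 5.20.

Z = (0.00, 0.00) ✓; ZC at 106.1° ✓; |ZC| = 19.00 ✓; ∠ZCU = 133.8° ✓; |CU| = 11.50 ✓; ∠CUG = 58.20° ✓; |UG| = 17.60 ✓; ∠UGQ = 132.3° ✓; |GQ| = 8.200 ✓; ∠GQH = 109.1° ✓; |QH| = 21.80 ✗.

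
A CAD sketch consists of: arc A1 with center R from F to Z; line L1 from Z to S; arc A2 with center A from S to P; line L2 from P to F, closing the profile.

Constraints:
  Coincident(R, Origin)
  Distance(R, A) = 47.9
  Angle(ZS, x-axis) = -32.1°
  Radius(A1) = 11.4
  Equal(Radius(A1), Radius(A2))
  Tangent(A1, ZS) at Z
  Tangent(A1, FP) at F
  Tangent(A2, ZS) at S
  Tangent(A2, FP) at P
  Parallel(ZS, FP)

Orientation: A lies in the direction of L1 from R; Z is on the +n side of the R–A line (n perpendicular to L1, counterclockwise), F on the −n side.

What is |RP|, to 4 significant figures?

49.24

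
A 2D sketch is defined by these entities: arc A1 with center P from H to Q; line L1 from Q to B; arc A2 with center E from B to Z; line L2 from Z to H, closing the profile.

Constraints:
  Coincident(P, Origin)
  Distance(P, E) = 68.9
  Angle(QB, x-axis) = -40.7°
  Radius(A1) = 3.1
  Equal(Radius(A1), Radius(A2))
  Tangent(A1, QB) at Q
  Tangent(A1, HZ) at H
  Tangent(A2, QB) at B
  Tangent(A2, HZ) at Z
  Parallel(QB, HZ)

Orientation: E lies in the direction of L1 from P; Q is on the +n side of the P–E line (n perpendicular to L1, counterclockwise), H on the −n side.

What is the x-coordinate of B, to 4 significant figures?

54.26

Tangency of A1 to both parallel lines with radius 3.1 puts Q and H at P ± 3.1·n: Q = (2.022, 2.350), H = (-2.022, -2.350). Equal radii place B and Z the same way about E: B = E + 3.1·n = (54.26, -42.58), Z = E − 3.1·n = (50.21, -47.28). So B.x = 54.26.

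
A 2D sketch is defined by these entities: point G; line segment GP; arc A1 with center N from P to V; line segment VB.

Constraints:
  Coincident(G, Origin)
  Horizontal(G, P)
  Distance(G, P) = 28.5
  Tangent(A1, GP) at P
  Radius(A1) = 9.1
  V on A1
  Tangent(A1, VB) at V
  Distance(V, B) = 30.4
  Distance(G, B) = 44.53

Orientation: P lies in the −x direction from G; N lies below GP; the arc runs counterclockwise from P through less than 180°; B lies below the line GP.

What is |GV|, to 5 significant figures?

38.803

Checks: |NV| = 9.100 ✓; ∠(NV, VB) = 90.00° ✓; |VB| = 30.40 ✓; |GB| = 44.53 ✓.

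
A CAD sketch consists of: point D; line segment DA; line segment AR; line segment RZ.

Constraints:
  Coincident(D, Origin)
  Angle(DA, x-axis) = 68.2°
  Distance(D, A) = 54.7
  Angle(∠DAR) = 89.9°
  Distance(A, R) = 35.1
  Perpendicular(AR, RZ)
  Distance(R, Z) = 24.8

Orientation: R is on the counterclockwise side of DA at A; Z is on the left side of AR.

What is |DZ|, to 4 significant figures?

46.04

D is at the origin; DA runs at 68.2° with length 54.7, so A = 54.7·(cos 68.2°, sin 68.2°) = (20.31, 50.79). ∠DAR = 89.9°, so AR runs at 68.2° + (180° − 89.9°) = 158.3° from the x-axis; with |AR| = 35.1, R = A + 35.1·(cos 158.3°, sin 158.3°) = (-12.30, 63.77). AR is perpendicular to RZ; with |RZ| = 24.8 on the left of AR, Z = R + 24.8·(-0.3697, -0.9291) = (-21.47, 40.72). Then |DZ| = |Z − D| = 46.04.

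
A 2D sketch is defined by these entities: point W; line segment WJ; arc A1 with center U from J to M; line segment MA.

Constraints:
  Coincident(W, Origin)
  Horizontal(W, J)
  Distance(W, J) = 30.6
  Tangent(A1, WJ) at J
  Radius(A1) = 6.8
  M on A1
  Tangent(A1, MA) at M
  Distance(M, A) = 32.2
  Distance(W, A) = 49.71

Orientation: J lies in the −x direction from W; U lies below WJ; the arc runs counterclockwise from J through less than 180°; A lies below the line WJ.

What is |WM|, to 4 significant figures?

38.15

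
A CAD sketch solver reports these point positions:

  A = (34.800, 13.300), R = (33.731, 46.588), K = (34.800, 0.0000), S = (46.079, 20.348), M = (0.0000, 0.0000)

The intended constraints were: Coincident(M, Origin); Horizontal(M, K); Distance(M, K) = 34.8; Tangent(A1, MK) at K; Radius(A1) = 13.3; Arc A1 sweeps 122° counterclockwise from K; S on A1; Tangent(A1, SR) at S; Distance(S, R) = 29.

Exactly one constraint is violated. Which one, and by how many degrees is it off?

Tangent(A1, SR) at S — off by 6.80°.

M = (0.00, 0.00) ✓; M.y = 0.00, K.y = 0.00 ✓; |MK| = 34.80 ✓; ∠(AK, KM) = 90.00° ✓; |AK| = 13.30 ✓; bearing(A→S) − bearing(A→K) = 122.0° ✓; |AS| = 13.30 ✓; ∠(AS, SR) = 96.80° ✗; |SR| = 29.00 ✓.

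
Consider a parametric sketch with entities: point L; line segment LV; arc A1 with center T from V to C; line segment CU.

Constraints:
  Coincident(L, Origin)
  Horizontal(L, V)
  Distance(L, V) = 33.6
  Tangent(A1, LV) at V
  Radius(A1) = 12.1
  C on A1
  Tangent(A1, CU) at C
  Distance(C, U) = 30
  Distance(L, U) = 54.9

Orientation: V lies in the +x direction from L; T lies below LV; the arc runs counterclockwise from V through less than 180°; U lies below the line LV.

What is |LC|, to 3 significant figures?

27.5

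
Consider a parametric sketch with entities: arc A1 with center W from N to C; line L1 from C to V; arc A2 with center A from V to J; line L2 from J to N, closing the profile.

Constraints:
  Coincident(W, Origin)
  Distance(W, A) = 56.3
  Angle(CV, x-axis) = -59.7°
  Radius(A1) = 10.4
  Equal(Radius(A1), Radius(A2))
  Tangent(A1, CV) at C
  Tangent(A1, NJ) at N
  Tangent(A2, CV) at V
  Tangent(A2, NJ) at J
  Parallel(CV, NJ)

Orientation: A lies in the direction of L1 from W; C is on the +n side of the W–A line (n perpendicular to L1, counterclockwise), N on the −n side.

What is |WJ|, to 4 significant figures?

57.25

The slot axis is L1's direction at -59.7°, so u = (cos -59.7°, sin -59.7°) = (0.5045, -0.8634) and n = (−sin -59.7°, cos -59.7°) = (0.8634, 0.5045). W is at the origin and A lies 56.3 along u from W, so A = 56.3·u = (28.40, -48.61). Tangency of A1 to both parallel lines with radius 10.4 puts C and N at W ± 10.4·n: C = (8.979, 5.247), N = (-8.979, -5.247). Equal radii place V and J the same way about A: V = A + 10.4·n = (37.38, -43.36), J = A − 10.4·n = (19.43, -53.86). Then |WJ| = |J − W| = 57.25.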